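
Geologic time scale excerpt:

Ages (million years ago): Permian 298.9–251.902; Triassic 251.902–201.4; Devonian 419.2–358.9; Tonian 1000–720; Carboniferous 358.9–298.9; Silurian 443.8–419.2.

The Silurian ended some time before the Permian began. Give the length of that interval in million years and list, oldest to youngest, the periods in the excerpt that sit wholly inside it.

120.3 million years; Devonian, Carboniferous

End of Silurian = 419.2 Ma; start of Permian = 298.9 Ma.
Gap = 419.2 − 298.9 = 120.3 Myr.
Periods wholly inside 419.2–298.9 Ma: Devonian (419.2–358.9), Carboniferous (358.9–298.9).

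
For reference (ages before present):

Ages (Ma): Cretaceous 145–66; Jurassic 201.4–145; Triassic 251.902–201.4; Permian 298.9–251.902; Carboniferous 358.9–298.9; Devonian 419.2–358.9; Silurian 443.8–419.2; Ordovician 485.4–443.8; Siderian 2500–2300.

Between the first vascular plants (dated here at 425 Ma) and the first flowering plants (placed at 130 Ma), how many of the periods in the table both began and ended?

The older date is 425 Ma and the younger is 130 Ma.
Periods with start < 425 and end > 130 Ma: Devonian (419.2–358.9), Carboniferous (358.9–298.9), Permian (298.9–251.902), Triassic (251.902–201.4), Jurassic (201.4–145).
That is 5 complete periods.

5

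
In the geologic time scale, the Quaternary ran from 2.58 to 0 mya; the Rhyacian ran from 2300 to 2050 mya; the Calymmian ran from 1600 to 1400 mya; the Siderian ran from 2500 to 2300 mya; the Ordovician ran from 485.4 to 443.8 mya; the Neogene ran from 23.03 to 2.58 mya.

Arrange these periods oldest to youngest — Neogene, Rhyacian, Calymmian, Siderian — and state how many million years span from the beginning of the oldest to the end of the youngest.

Start ages (Ma): Siderian 2500, Rhyacian 2300, Calymmian 1600, Neogene 23.03.
Ordered oldest to youngest: Siderian, Rhyacian, Calymmian, Neogene.
Span = 2500 − 2.58 = 2497.42 Myr.

Siderian, Rhyacian, Calymmian, Neogene; total span 2497.42 Myr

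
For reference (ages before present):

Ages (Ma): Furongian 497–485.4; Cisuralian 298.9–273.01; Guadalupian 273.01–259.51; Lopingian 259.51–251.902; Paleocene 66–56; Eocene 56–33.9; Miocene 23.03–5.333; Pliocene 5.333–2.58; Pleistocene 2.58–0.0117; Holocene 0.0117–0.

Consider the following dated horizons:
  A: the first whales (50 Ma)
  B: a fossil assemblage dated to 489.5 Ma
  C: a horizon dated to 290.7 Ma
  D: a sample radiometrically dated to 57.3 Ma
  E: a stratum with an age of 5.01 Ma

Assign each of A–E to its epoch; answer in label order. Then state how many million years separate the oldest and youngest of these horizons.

A: 50 Ma lies in 56–33.9 Ma, so Eocene.
B: 489.5 Ma lies in 497–485.4 Ma, so Furongian.
C: 290.7 Ma lies in 298.9–273.01 Ma, so Cisuralian.
D: 57.3 Ma lies in 66–56 Ma, so Paleocene.
E: 5.01 Ma lies in 5.333–2.58 Ma, so Pliocene.
Oldest = 489.5 Ma, youngest = 5.01 Ma → span 484.49 Myr.

A — Eocene; B — Furongian; C — Cisuralian; D — Paleocene; E — Pliocene; span 484.49 million years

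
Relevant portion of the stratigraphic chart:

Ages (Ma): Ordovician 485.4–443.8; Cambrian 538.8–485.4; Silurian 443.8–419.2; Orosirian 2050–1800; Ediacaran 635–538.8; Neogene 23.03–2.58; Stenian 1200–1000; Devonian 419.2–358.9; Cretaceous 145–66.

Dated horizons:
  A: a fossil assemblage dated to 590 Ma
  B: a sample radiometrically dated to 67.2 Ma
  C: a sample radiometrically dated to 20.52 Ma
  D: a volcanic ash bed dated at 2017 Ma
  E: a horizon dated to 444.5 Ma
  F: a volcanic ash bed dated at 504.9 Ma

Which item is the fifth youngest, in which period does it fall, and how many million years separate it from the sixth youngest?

A, in the Ediacaran; 1427 million years to D

Sorted youngest-first by Ma: C (20.52), B (67.2), E (444.5), F (504.9), A (590), D (2017).
The fifth youngest is A at 590 Ma, which lies in 635–538.8 Ma: the Ediacaran.
The sixth youngest is D at 2017 Ma; separation = |590 − 2017| = 1427 Myr.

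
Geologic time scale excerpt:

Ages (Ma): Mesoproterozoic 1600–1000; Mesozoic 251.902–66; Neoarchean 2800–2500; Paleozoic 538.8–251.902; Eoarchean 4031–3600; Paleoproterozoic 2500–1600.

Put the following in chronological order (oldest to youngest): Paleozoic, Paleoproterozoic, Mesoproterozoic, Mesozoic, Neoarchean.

Sorting by start age (descending Ma, since larger Ma = older): Neoarchean start 2800, Paleoproterozoic start 2500, Mesoproterozoic start 1600, Paleozoic start 538.8, Mesozoic start 251.902.

Neoarchean, then Paleoproterozoic, then Mesoproterozoic, then Paleozoic, then Mesozoic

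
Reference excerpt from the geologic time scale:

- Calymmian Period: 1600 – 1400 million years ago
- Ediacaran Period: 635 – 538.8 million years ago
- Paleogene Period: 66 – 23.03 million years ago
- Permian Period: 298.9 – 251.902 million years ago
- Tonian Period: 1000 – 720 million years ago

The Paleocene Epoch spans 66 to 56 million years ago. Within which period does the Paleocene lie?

The Paleocene (66–56 Ma) lies entirely within 66–23.03 Ma, the Paleogene Period.

Paleogene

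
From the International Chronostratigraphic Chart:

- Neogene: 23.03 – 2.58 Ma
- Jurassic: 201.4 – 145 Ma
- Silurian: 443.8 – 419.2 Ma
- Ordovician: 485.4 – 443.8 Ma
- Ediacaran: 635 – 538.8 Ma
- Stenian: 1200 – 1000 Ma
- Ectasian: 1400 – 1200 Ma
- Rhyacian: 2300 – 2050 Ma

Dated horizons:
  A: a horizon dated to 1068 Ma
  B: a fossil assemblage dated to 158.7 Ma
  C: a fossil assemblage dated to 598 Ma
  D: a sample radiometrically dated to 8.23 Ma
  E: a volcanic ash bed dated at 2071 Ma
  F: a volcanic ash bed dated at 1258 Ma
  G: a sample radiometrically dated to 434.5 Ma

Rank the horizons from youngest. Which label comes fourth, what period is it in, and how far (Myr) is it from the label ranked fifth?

C, in the Ediacaran; 470 million years to A

Sorted youngest-first by Ma: D (8.23), B (158.7), G (434.5), C (598), A (1068), F (1258), E (2071).
The fourth youngest is C at 598 Ma, which lies in 635–538.8 Ma: the Ediacaran.
The fifth youngest is A at 1068 Ma; separation = |598 − 1068| = 470 Myr.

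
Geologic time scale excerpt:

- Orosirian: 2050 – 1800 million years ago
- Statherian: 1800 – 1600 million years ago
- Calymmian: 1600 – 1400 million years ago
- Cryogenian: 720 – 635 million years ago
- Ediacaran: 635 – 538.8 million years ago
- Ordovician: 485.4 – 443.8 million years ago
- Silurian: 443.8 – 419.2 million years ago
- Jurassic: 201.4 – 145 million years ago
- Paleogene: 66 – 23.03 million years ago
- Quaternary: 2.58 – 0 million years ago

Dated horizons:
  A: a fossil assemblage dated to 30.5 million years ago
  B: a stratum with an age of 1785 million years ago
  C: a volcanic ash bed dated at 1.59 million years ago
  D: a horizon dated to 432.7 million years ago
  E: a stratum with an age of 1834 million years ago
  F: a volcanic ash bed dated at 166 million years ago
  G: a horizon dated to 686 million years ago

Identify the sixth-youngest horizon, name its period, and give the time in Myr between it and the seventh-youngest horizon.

Smaller Ma means younger, so youngest first: C 1.59 < A 30.5 < F 166 < D 432.7 < G 686 < B 1785 < E 1834.
Counting 6 along gives B (1785 Ma); the excerpt puts that inside the Statherian, 1800–1600 Ma.
Next in line is E (1834 Ma), and 1834 − 1785 = 49 Myr.

B, in the Statherian; 49 million years to E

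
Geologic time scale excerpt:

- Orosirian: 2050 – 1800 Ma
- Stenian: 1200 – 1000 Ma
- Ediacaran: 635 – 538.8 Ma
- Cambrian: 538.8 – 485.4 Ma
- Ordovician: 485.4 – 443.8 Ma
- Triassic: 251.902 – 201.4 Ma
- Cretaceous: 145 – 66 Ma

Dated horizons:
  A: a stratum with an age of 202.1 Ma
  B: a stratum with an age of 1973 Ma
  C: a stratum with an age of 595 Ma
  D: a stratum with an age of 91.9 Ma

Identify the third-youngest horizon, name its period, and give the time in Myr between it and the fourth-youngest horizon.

C, in the Ediacaran; 1378 million years to B

Smaller Ma means younger, so youngest first: D 91.9 < A 202.1 < C 595 < B 1973.
Counting 3 along gives C (595 Ma); the excerpt puts that inside the Ediacaran, 635–538.8 Ma.
Next in line is B (1973 Ma), and 1973 − 595 = 1378 Myr.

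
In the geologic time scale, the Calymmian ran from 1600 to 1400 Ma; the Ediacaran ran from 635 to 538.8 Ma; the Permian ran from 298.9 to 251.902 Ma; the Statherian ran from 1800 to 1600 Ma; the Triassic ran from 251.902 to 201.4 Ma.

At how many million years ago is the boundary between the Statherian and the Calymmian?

The Statherian ends and the Calymmian begins at 1600 Ma.

1600 Ma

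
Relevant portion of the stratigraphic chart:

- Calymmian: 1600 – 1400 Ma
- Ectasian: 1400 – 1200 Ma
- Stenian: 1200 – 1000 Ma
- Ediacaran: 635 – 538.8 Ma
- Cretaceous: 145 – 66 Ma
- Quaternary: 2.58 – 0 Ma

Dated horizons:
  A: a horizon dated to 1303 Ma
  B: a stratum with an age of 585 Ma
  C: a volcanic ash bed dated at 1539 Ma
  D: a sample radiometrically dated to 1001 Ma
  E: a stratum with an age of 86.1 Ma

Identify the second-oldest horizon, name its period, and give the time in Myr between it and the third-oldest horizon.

Larger Ma means older, so oldest first: C 1539 > A 1303 > D 1001 > B 585 > E 86.1.
Counting 2 along gives A (1303 Ma); the excerpt puts that inside the Ectasian, 1400–1200 Ma.
Next in line is D (1001 Ma), and 1303 − 1001 = 302 Myr.

A, in the Ectasian; 302 million years to D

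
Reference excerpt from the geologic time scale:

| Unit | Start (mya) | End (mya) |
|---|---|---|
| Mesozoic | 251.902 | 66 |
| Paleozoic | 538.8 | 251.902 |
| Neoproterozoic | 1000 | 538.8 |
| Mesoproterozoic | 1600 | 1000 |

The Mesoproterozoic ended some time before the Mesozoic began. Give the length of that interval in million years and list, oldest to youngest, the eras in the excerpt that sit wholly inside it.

End of Mesoproterozoic = 1000 Ma; start of Mesozoic = 251.902 Ma.
Gap = 1000 − 251.902 = 748.098 Myr.
Eras wholly inside 1000–251.902 Ma: Neoproterozoic (1000–538.8), Paleozoic (538.8–251.902).

748.098 million years; Neoproterozoic, Paleozoic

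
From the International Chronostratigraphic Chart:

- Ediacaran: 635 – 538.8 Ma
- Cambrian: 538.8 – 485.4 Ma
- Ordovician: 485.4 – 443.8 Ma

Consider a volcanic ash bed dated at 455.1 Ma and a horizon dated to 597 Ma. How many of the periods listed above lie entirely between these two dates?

1

The older date is 597 Ma and the younger is 455.1 Ma.
Periods with start < 597 and end > 455.1 Ma: Cambrian (538.8–485.4).
That is 1 complete period.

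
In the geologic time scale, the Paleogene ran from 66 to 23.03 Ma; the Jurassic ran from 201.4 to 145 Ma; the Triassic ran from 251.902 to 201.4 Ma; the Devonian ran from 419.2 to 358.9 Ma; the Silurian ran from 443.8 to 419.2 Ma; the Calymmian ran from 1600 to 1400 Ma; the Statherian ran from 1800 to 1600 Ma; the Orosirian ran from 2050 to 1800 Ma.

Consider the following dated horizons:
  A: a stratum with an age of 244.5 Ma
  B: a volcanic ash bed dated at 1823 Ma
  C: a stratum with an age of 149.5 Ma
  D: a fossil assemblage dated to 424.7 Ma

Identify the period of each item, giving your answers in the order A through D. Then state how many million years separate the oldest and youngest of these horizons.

A — Triassic; B — Orosirian; C — Jurassic; D — Silurian; span 1673.5 million years

A: 244.5 Ma lies in 251.902–201.4 Ma, so Triassic.
B: 1823 Ma lies in 2050–1800 Ma, so Orosirian.
C: 149.5 Ma lies in 201.4–145 Ma, so Jurassic.
D: 424.7 Ma lies in 443.8–419.2 Ma, so Silurian.
Oldest = 1823 Ma, youngest = 149.5 Ma → span 1673.5 Myr.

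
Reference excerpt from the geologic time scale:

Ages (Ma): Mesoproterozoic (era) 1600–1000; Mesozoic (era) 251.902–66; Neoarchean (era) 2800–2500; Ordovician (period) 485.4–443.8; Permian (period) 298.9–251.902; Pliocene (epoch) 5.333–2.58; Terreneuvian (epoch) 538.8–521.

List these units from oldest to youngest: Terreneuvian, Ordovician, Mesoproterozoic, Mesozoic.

Mesoproterozoic, Terreneuvian, Ordovician, Mesozoic

Read off each span (Ma): Terreneuvian 538.8–521; Ordovician 485.4–443.8; Mesoproterozoic 1600–1000; Mesozoic 251.902–66.
Larger Ma is older, so oldest→youngest is Mesoproterozoic, Terreneuvian, Ordovician, Mesozoic.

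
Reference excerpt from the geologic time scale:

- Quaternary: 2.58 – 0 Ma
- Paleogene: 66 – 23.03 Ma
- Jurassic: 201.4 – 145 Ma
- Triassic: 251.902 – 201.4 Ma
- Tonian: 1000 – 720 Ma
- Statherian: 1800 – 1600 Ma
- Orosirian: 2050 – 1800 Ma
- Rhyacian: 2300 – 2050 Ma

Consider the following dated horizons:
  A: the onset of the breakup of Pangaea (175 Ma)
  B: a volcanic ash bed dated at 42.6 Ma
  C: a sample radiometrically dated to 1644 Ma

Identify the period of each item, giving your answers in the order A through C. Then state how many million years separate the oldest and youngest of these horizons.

A: 175 Ma lies in 201.4–145 Ma, so Jurassic.
B: 42.6 Ma lies in 66–23.03 Ma, so Paleogene.
C: 1644 Ma lies in 1800–1600 Ma, so Statherian.
Oldest = 1644 Ma, youngest = 42.6 Ma → span 1601.4 Myr.

A — Jurassic; B — Paleogene; C — Statherian; span 1601.4 million years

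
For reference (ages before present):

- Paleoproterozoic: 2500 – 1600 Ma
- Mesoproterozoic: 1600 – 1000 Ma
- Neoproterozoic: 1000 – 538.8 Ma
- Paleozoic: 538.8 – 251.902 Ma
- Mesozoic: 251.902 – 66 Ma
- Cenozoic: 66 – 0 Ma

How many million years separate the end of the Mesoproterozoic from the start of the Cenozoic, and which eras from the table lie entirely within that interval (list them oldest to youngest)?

934 million years; Neoproterozoic, Paleozoic, Mesozoic

The Mesoproterozoic closes at 1000 Ma and the Cenozoic opens at 66 Ma, so the interval is 1000 − 66 = 934 Myr.
An era fits inside if it starts at or after 1000 Ma and ends at or before 66 Ma; oldest first that gives Neoproterozoic, Paleozoic, Mesozoic.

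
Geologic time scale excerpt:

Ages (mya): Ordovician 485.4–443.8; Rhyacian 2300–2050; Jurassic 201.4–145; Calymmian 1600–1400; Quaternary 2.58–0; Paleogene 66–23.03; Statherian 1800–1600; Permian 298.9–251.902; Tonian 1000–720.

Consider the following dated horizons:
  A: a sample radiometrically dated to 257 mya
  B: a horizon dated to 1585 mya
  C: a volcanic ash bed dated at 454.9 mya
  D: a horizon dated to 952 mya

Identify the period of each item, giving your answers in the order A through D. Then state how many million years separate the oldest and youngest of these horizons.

A — Permian; B — Calymmian; C — Ordovician; D — Tonian; span 1328 million years

Match each age against the start–end ranges in the excerpt: A = 257 Ma → Permian (298.9–251.902); B = 1585 Ma → Calymmian (1600–1400); C = 454.9 Ma → Ordovician (485.4–443.8); D = 952 Ma → Tonian (1000–720).
The largest age is 1585 Ma and the smallest is 257 Ma; their difference is 1328 Myr.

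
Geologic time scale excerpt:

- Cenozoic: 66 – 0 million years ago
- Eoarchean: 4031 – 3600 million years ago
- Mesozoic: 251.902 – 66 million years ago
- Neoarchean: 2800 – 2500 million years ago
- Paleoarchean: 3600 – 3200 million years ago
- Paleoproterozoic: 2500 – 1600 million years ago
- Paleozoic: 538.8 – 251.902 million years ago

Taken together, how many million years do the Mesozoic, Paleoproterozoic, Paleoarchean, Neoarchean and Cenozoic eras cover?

Duration is start − end for each: (251.902 − 66) + (2500 − 1600) + (3600 − 3200) + (2800 − 2500) + (66 − 0).
That is 185.902 + 900 + 400 + 300 + 66, which totals 1851.902 million years.

1851.902 million years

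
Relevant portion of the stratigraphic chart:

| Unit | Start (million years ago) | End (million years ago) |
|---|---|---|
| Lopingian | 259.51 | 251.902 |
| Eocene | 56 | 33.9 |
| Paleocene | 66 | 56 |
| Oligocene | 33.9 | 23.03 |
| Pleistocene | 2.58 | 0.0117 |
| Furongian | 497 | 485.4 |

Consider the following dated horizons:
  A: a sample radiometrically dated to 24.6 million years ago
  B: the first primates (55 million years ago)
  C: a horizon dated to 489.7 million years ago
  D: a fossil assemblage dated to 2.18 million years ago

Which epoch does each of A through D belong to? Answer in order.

A: 24.6 Ma lies in 33.9–23.03 Ma, so Oligocene.
B: 55 Ma lies in 56–33.9 Ma, so Eocene.
C: 489.7 Ma lies in 497–485.4 Ma, so Furongian.
D: 2.18 Ma lies in 2.58–0.0117 Ma, so Pleistocene.

A — Oligocene; B — Eocene; C — Furongian; D — Pleistocene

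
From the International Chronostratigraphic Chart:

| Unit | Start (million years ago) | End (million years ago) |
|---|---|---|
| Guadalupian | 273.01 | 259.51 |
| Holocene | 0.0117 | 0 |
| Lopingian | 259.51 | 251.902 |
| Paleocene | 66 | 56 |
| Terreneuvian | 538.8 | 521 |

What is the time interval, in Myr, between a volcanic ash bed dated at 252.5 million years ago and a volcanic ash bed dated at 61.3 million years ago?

191.2 million years

252.5 − 61.3 = 191.2 million years.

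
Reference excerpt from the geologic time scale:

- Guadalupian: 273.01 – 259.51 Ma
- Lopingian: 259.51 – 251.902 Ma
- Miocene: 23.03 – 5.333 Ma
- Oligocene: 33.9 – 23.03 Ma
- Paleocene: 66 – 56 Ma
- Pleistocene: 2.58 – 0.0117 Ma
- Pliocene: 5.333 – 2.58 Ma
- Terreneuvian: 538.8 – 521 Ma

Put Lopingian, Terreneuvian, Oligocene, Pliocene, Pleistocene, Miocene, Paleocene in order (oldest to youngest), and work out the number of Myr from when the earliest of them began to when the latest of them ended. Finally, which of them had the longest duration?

Terreneuvian, Lopingian, Paleocene, Oligocene, Miocene, Pliocene, Pleistocene; total span 538.7883 Myr; longest is Terreneuvian

Start ages (Ma): Terreneuvian 538.8, Lopingian 259.51, Paleocene 66, Oligocene 33.9, Miocene 23.03, Pliocene 5.333, Pleistocene 2.58.
Ordered oldest to youngest: Terreneuvian, Lopingian, Paleocene, Oligocene, Miocene, Pliocene, Pleistocene.
Span = 538.8 − 0.0117 = 538.7883 Myr.
Durations: Pliocene 2.753, Pleistocene 2.5683, Lopingian 7.608, Paleocene 10, Terreneuvian 17.8, Oligocene 10.87, Miocene 17.697 → longest is Terreneuvian (17.8 Myr).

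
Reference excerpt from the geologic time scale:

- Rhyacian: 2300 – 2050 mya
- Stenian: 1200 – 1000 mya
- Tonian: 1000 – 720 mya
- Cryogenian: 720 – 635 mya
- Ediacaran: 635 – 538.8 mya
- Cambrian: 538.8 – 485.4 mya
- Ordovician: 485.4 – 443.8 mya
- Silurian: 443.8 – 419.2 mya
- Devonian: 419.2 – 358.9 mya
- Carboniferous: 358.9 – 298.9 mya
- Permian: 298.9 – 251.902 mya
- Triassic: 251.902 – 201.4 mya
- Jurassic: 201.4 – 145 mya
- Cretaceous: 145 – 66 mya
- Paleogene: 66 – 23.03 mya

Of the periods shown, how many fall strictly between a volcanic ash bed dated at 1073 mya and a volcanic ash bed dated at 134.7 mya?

The older date is 1073 Ma and the younger is 134.7 Ma.
Periods with start < 1073 and end > 134.7 Ma: Tonian (1000–720), Cryogenian (720–635), Ediacaran (635–538.8), Cambrian (538.8–485.4), Ordovician (485.4–443.8), Silurian (443.8–419.2), Devonian (419.2–358.9), Carboniferous (358.9–298.9), Permian (298.9–251.902), Triassic (251.902–201.4), Jurassic (201.4–145).
That is 11 complete periods.

11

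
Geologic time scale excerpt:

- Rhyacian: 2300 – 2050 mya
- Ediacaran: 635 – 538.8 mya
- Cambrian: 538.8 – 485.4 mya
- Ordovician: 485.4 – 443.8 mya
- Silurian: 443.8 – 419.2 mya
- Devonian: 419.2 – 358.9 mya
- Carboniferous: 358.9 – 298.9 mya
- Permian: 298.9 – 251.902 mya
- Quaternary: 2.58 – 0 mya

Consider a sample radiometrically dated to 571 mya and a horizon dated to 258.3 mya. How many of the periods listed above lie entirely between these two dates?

5

The older date is 571 Ma and the younger is 258.3 Ma.
Periods with start < 571 and end > 258.3 Ma: Cambrian (538.8–485.4), Ordovician (485.4–443.8), Silurian (443.8–419.2), Devonian (419.2–358.9), Carboniferous (358.9–298.9).
That is 5 complete periods.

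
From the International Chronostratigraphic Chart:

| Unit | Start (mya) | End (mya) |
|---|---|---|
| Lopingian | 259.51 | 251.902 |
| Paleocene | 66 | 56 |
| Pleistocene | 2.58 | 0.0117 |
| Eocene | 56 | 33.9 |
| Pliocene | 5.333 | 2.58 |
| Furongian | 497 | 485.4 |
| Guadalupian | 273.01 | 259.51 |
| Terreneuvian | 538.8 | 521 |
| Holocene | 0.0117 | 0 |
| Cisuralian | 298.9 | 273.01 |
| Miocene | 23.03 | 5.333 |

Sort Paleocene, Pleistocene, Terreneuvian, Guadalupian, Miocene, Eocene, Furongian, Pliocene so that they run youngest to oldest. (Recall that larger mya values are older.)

Pleistocene, then Pliocene, then Miocene, then Eocene, then Paleocene, then Guadalupian, then Furongian, then Terreneuvian

The oldest of these is Terreneuvian (starts 538.8 Ma) and the youngest is Pleistocene (ends 0.0117 Ma).
In between, by decreasing start age: Furongian (497), Guadalupian (273.01), Paleocene (66), Eocene (56), Miocene (23.03), Pliocene (5.333).
Listing youngest first means reversing that sequence.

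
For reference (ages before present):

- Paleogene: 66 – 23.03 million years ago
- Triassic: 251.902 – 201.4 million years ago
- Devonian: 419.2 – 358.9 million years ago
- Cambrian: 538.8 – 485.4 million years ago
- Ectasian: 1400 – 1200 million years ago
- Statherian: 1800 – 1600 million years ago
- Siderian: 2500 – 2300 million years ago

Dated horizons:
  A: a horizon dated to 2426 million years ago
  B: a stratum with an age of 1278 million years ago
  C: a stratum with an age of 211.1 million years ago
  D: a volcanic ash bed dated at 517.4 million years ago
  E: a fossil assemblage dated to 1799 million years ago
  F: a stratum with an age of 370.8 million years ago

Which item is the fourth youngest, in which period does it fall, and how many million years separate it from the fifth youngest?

Smaller Ma means younger, so youngest first: C 211.1 < F 370.8 < D 517.4 < B 1278 < E 1799 < A 2426.
Counting 4 along gives B (1278 Ma); the excerpt puts that inside the Ectasian, 1400–1200 Ma.
Next in line is E (1799 Ma), and 1799 − 1278 = 521 Myr.

B, in the Ectasian; 521 million years to E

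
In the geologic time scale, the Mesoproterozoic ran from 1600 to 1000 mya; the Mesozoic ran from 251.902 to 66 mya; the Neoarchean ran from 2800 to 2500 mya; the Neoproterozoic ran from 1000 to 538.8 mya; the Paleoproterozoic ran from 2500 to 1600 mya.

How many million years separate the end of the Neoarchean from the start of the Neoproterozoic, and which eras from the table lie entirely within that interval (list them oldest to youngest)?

The Neoarchean closes at 2500 Ma and the Neoproterozoic opens at 1000 Ma, so the interval is 2500 − 1000 = 1500 Myr.
An era fits inside if it starts at or after 2500 Ma and ends at or before 1000 Ma; oldest first that gives Paleoproterozoic, Mesoproterozoic.

1500 million years; Paleoproterozoic, Mesoproterozoic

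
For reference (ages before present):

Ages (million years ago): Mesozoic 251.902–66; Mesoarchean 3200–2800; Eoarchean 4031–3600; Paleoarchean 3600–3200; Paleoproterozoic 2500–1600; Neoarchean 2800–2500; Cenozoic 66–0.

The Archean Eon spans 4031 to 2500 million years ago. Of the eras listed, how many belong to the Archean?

Eras inside 4031–2500 Ma: Eoarchean, Paleoarchean, Mesoarchean, Neoarchean — 4 in total.

4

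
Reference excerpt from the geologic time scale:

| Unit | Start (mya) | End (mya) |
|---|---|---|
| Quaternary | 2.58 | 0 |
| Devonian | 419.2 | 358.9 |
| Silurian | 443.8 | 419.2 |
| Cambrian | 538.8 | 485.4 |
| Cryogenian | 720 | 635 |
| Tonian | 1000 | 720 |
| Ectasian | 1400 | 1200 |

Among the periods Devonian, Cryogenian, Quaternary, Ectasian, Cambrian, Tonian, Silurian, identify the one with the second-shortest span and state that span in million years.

Silurian, 24.6 million years

Start − end for each: Devonian 419.2 − 358.9 = 60.3; Cryogenian 720 − 635 = 85; Quaternary 2.58 − 0 = 2.58; Ectasian 1400 − 1200 = 200; Cambrian 538.8 − 485.4 = 53.4; Tonian 1000 − 720 = 280; Silurian 443.8 − 419.2 = 24.6.
Ranking these from shortest: Quaternary < Silurian < Cambrian < Devonian < Cryogenian < Ectasian < Tonian.
Position 2 in that ranking is Silurian, which lasted 24.6 Myr.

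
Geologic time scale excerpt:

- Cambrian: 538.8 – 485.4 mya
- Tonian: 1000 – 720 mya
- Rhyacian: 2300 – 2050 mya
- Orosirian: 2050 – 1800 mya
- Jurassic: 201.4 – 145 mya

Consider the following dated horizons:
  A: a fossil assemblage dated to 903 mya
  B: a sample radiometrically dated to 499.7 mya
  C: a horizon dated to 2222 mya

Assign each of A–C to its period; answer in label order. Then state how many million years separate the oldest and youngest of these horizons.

A — Tonian; B — Cambrian; C — Rhyacian; span 1722.3 million years

A: 903 Ma lies in 1000–720 Ma, so Tonian.
B: 499.7 Ma lies in 538.8–485.4 Ma, so Cambrian.
C: 2222 Ma lies in 2300–2050 Ma, so Rhyacian.
Oldest = 2222 Ma, youngest = 499.7 Ma → span 1722.3 Myr.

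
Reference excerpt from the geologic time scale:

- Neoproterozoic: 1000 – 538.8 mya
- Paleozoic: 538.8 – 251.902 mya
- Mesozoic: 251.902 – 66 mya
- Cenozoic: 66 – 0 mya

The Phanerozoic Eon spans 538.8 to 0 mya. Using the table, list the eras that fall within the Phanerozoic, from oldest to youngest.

Eras with both bounds inside 538.8–0 Ma: Paleozoic (538.8–251.902), Mesozoic (251.902–66), Cenozoic (66–0).

Paleozoic, Mesozoic, Cenozoic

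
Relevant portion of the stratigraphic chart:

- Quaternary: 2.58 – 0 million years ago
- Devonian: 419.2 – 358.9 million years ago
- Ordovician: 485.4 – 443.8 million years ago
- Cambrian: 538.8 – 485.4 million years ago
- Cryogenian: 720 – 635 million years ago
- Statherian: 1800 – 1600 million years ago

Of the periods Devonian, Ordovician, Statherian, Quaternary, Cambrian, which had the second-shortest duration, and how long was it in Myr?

Ordovician, 41.6 million years

Durations: Devonian 60.3; Ordovician 41.6; Statherian 200; Quaternary 2.58; Cambrian 53.4 Myr.
Sorted shortest-first: Quaternary (2.58), Ordovician (41.6), Cambrian (53.4), Devonian (60.3), Statherian (200).
The second shortest is Ordovician at 41.6 Myr.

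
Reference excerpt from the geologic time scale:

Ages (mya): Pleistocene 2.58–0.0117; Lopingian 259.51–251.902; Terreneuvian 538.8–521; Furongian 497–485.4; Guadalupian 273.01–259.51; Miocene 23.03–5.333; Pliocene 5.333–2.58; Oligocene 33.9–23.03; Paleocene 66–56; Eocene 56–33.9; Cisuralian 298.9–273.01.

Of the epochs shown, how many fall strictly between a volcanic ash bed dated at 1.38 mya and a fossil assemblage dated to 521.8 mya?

9

The older date is 521.8 Ma and the younger is 1.38 Ma.
Epochs with start < 521.8 and end > 1.38 Ma: Furongian (497–485.4), Cisuralian (298.9–273.01), Guadalupian (273.01–259.51), Lopingian (259.51–251.902), Paleocene (66–56), Eocene (56–33.9), Oligocene (33.9–23.03), Miocene (23.03–5.333), Pliocene (5.333–2.58).
That is 9 complete epochs.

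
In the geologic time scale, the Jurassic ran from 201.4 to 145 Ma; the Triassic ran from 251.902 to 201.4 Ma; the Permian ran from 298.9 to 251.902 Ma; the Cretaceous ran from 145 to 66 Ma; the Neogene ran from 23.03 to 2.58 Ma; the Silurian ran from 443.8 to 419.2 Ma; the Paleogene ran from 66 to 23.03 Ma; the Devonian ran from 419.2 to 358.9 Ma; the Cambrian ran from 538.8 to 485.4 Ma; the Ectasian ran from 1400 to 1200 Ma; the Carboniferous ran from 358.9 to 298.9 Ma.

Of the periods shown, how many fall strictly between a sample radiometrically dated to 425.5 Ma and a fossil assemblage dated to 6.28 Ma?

425.5 Ma sits inside the Silurian (443.8–419.2) and 6.28 Ma inside the Neogene (23.03–2.58); neither of those is wholly between the two dates.
The listed periods lying completely between them are Devonian, Carboniferous, Permian, Triassic, Jurassic, Cretaceous, Paleogene — 7 in all.

7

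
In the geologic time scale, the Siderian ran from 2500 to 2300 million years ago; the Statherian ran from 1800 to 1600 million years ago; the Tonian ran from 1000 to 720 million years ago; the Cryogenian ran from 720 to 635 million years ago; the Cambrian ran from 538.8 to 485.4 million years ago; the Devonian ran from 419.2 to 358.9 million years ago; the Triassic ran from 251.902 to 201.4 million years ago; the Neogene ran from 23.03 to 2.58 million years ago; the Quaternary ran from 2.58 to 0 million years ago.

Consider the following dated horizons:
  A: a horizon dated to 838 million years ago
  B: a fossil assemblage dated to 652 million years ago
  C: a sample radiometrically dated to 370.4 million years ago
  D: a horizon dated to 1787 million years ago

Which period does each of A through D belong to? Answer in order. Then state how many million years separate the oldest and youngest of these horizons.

A — Tonian; B — Cryogenian; C — Devonian; D — Statherian; span 1416.6 million years

A: 838 Ma lies in 1000–720 Ma, so Tonian.
B: 652 Ma lies in 720–635 Ma, so Cryogenian.
C: 370.4 Ma lies in 419.2–358.9 Ma, so Devonian.
D: 1787 Ma lies in 1800–1600 Ma, so Statherian.
Oldest = 1787 Ma, youngest = 370.4 Ma → span 1416.6 Myr.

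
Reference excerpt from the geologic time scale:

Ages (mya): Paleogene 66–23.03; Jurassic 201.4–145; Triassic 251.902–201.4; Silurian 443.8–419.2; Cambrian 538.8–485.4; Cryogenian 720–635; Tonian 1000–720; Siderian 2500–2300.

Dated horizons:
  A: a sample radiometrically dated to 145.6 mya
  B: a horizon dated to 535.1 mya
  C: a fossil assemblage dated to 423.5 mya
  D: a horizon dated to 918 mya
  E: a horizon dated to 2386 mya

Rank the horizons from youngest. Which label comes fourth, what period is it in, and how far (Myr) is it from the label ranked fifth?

D, in the Tonian; 1468 million years to E

Sorted youngest-first by Ma: A (145.6), C (423.5), B (535.1), D (918), E (2386).
The fourth youngest is D at 918 Ma, which lies in 1000–720 Ma: the Tonian.
The fifth youngest is E at 2386 Ma; separation = |918 − 2386| = 1468 Myr.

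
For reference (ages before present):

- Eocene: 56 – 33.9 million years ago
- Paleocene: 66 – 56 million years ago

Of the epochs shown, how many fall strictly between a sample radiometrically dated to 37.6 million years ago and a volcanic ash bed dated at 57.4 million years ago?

Checking each listed span, none has both start < 57.4 Ma and end > 37.6 Ma — every epoch straddles one of the two dates or lies outside them — so the count is 0.

0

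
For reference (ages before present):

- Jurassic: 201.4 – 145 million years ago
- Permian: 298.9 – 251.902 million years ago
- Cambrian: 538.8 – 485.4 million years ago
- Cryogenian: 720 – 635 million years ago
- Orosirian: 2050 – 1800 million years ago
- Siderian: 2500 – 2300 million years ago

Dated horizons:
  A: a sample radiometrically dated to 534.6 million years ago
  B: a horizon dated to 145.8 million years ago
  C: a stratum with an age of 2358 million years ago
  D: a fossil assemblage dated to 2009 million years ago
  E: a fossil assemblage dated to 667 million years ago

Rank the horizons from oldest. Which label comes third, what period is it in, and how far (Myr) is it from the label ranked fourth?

E, in the Cryogenian; 132.4 million years to A

Larger Ma means older, so oldest first: C 2358 > D 2009 > E 667 > A 534.6 > B 145.8.
Counting 3 along gives E (667 Ma); the excerpt puts that inside the Cryogenian, 720–635 Ma.
Next in line is A (534.6 Ma), and 667 − 534.6 = 132.4 Myr.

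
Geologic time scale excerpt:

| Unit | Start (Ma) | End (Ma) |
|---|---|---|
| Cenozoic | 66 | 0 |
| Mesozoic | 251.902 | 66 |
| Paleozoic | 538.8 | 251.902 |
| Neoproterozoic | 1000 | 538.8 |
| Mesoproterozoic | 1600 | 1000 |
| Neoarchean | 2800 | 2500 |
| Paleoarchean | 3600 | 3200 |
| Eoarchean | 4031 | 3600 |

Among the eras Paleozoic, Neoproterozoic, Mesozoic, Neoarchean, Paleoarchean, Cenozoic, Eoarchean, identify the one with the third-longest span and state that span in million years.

Paleoarchean, 400 million years

Durations: Paleozoic 286.898; Neoproterozoic 461.2; Mesozoic 185.902; Neoarchean 300; Paleoarchean 400; Cenozoic 66; Eoarchean 431 Myr.
Sorted longest-first: Neoproterozoic (461.2), Eoarchean (431), Paleoarchean (400), Neoarchean (300), Paleozoic (286.898), Mesozoic (185.902), Cenozoic (66).
The third longest is Paleoarchean at 400 Myr.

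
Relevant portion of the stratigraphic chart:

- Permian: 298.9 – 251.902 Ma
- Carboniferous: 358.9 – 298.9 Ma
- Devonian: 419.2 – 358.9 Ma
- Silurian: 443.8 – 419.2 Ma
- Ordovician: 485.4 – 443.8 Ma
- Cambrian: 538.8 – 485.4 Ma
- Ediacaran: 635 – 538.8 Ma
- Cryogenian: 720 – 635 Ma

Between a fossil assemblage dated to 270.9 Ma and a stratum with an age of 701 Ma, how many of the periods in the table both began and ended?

The older date is 701 Ma and the younger is 270.9 Ma.
Periods with start < 701 and end > 270.9 Ma: Ediacaran (635–538.8), Cambrian (538.8–485.4), Ordovician (485.4–443.8), Silurian (443.8–419.2), Devonian (419.2–358.9), Carboniferous (358.9–298.9).
That is 6 complete periods.

6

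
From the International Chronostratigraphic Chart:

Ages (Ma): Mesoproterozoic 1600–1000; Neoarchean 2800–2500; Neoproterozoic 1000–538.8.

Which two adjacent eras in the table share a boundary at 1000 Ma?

Mesoproterozoic and Neoproterozoic

The Mesoproterozoic ends at 1000 Ma and the Neoproterozoic begins at 1000 Ma, so they share that boundary.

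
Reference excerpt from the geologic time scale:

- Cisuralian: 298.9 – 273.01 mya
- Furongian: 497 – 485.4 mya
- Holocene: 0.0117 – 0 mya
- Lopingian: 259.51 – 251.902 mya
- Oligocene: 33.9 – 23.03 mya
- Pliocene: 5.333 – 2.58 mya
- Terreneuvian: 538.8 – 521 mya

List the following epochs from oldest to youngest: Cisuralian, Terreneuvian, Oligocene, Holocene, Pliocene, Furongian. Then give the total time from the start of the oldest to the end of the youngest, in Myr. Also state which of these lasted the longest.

Start ages (Ma): Terreneuvian 538.8, Furongian 497, Cisuralian 298.9, Oligocene 33.9, Pliocene 5.333, Holocene 0.0117.
Ordered oldest to youngest: Terreneuvian, Furongian, Cisuralian, Oligocene, Pliocene, Holocene.
Span = 538.8 − 0 = 538.8 Myr.
Durations: Furongian 11.6, Cisuralian 25.89, Oligocene 10.87, Pliocene 2.753, Terreneuvian 17.8, Holocene 0.0117 → longest is Cisuralian (25.89 Myr).

Terreneuvian, Furongian, Cisuralian, Oligocene, Pliocene, Holocene; total span 538.8 Myr; longest is Cisuralian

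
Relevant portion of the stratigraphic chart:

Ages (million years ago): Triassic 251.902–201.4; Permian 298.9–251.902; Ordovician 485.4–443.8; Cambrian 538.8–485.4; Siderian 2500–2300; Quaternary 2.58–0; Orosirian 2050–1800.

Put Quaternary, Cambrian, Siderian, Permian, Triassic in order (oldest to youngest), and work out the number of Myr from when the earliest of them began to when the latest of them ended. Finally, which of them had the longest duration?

Siderian → Cambrian → Permian → Triassic → Quaternary; total span 2500 Myr; longest is Siderian

Start ages (Ma): Siderian 2500, Cambrian 538.8, Permian 298.9, Triassic 251.902, Quaternary 2.58.
Ordered oldest to youngest: Siderian, Cambrian, Permian, Triassic, Quaternary.
Span = 2500 − 0 = 2500 Myr.
Durations: Quaternary 2.58, Permian 46.998, Siderian 200, Cambrian 53.4, Triassic 50.502 → longest is Siderian (200 Myr).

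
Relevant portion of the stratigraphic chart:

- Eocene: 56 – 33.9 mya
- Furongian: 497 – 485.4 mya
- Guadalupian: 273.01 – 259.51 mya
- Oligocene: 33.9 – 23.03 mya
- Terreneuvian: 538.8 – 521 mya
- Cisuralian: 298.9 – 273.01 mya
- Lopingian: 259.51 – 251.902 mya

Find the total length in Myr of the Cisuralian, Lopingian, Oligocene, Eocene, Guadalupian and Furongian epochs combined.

Duration is start − end for each: (298.9 − 273.01) + (259.51 − 251.902) + (33.9 − 23.03) + (56 − 33.9) + (273.01 − 259.51) + (497 − 485.4).
That is 25.89 + 7.608 + 10.87 + 22.1 + 13.5 + 11.6, which totals 91.568 million years.

91.568 million years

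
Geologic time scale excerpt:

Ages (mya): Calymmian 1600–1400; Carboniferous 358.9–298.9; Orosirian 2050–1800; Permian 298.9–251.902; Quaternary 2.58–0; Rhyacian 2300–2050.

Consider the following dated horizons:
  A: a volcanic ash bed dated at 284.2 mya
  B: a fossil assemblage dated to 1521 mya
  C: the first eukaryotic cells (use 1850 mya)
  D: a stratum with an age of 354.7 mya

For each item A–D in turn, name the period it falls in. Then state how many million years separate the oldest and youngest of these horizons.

A: 284.2 Ma lies in 298.9–251.902 Ma, so Permian.
B: 1521 Ma lies in 1600–1400 Ma, so Calymmian.
C: 1850 Ma lies in 2050–1800 Ma, so Orosirian.
D: 354.7 Ma lies in 358.9–298.9 Ma, so Carboniferous.
Oldest = 1850 Ma, youngest = 284.2 Ma → span 1565.8 Myr.

A — Permian; B — Calymmian; C — Orosirian; D — Carboniferous; span 1565.8 million years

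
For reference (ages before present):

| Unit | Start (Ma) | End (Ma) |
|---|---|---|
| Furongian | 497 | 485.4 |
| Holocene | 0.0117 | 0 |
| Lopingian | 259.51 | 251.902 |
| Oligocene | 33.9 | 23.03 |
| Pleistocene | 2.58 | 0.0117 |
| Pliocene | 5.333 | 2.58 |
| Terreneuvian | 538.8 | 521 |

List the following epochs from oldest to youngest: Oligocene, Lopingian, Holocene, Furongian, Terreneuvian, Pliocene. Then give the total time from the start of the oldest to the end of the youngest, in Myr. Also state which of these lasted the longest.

Terreneuvian, Furongian, Lopingian, Oligocene, Pliocene, Holocene; total span 538.8 Myr; longest is Terreneuvian

From the excerpt: Oligocene 33.9–23.03; Lopingian 259.51–251.902; Holocene 0.0117–0; Furongian 497–485.4; Terreneuvian 538.8–521; Pliocene 5.333–2.58 (Ma).
Larger Ma is earlier, so the oldest is Terreneuvian and the youngest is Holocene; oldest to youngest: Terreneuvian, Furongian, Lopingian, Oligocene, Pliocene, Holocene.
Oldest start 538.8 minus youngest end 0 gives 538.8 Myr overall.
Individual lengths (start − end): Oligocene 10.87; Furongian 11.6; Holocene 0.0117; Lopingian 7.608; Pliocene 2.753; Terreneuvian 17.8. The largest is Terreneuvian at 17.8 Myr.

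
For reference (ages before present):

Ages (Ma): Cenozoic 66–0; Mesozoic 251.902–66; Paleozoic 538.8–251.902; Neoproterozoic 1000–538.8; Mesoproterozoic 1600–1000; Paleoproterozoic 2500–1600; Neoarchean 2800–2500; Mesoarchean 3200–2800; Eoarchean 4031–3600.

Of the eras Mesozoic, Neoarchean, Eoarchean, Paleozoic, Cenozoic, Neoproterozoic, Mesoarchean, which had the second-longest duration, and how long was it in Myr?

Eoarchean, 431 million years

Durations: Mesozoic 185.902; Neoarchean 300; Eoarchean 431; Paleozoic 286.898; Cenozoic 66; Neoproterozoic 461.2; Mesoarchean 400 Myr.
Sorted longest-first: Neoproterozoic (461.2), Eoarchean (431), Mesoarchean (400), Neoarchean (300), Paleozoic (286.898), Mesozoic (185.902), Cenozoic (66).
The second longest is Eoarchean at 431 Myr.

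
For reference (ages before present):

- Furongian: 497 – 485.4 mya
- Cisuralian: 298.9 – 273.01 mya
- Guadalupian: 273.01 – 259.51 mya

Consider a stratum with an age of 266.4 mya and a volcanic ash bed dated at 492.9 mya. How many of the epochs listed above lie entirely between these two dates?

1

492.9 Ma sits inside the Furongian (497–485.4) and 266.4 Ma inside the Guadalupian (273.01–259.51); neither of those is wholly between the two dates.
The listed epochs lying completely between them are Cisuralian — 1 in all.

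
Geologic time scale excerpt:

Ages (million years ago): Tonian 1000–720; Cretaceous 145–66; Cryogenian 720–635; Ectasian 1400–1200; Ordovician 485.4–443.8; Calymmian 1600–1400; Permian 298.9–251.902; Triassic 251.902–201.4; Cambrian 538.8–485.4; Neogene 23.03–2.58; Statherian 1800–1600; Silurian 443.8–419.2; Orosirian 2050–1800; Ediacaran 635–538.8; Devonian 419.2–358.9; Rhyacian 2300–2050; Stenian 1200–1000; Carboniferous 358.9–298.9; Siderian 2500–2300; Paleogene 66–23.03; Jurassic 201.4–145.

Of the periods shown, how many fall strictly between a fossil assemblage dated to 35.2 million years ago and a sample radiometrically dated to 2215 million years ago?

17

2215 Ma sits inside the Rhyacian (2300–2050) and 35.2 Ma inside the Paleogene (66–23.03); neither of those is wholly between the two dates.
The listed periods lying completely between them are Orosirian, Statherian, Calymmian, Ectasian, Stenian, Tonian, Cryogenian, Ediacaran, Cambrian, Ordovician, Silurian, Devonian, Carboniferous, Permian, Triassic, Jurassic, Cretaceous — 17 in all.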